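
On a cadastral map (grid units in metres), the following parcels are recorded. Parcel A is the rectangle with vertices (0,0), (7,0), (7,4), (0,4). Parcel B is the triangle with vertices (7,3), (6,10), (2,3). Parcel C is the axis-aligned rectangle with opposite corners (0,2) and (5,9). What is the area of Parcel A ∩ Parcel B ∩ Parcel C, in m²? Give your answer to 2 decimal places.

The intersection is the polygon with vertices (2,3), (2.571,4), (5,4), (5,3).
By the shoelace formula its area is 2.71.

2.71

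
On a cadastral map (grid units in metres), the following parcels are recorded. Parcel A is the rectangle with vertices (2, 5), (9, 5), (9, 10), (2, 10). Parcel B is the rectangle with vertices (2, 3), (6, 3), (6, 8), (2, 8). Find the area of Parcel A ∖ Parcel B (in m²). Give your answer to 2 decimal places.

23.00

|Parcel A∩Parcel B|: x∈[2,6], y∈[5,8] → 4·3 = 12.
|Parcel A| = 35.
|Parcel A ∖ Parcel B| = |Parcel A| − |Parcel A∩Parcel B| = 35 − 12 = 23.00.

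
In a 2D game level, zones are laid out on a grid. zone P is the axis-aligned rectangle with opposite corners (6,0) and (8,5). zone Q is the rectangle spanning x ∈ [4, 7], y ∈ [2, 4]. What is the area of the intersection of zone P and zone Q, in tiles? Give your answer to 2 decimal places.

2.00

|zone P∩zone Q|: x∈[6,7], y∈[2,4] → 1·2 = 2.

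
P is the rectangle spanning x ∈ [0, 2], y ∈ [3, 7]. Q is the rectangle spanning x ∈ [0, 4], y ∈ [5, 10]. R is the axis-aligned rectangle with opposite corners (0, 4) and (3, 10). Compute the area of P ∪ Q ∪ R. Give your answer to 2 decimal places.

25.00

By inclusion–exclusion:
Individual areas: |P| = 8, |Q| = 20, |R| = 18.
|P∩Q|: x∈[0,2], y∈[5,7] → 2·2 = 4.
|P∩R|: x∈[0,2], y∈[4,7] → 2·3 = 6.
|Q∩R|: x∈[0,3], y∈[5,10] → 3·5 = 15.
|P∩Q∩R| = 4.
|P ∪ Q ∪ R| = 46 − 25 + 4 = 25.00.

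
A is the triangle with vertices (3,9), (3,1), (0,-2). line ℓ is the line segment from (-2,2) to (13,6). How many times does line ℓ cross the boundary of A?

The segment meets the boundary at (3,3.333), (1.333,2.889).

2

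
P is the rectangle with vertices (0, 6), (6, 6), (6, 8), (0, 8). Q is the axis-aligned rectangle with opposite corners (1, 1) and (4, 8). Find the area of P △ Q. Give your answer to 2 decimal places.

|P∩Q|: x∈[1,4], y∈[6,8] → 3·2 = 6.
|P △ Q| = |P| + |Q| − 2·|P∩Q| = 12 + 21 − 12 = 21.00.

21.00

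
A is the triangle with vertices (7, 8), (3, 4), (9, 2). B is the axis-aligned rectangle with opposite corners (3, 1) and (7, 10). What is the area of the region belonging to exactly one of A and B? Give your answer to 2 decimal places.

30.67

|A| = 16, |B| = 36, |A∩B| = 10.6667.
|A △ B| = |A| + |B| − 2·|A∩B| = 16 + 36 − 21.3333 = 30.67.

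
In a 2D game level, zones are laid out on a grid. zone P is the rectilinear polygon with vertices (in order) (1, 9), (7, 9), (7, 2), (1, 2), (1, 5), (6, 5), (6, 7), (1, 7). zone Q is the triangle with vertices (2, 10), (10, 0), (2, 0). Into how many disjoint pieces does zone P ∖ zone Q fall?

3

zone P ∖ zone Q splits into 3 disjoint pieces (area 2, area 9.425, area 3).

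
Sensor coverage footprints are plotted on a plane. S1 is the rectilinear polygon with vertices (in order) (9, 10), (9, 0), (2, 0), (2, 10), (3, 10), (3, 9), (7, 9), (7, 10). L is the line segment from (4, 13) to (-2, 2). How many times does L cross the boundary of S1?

The segment meets the boundary at (2,9.333), (2.364,10).

2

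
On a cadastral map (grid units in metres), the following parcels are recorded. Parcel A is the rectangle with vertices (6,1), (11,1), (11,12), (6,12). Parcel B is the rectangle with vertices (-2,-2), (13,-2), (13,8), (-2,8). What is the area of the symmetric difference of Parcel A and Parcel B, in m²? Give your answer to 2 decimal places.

135.00

|Parcel A∩Parcel B|: x∈[6,11], y∈[1,8] → 5·7 = 35.
|Parcel A △ Parcel B| = |Parcel A| + |Parcel B| − 2·|Parcel A∩Parcel B| = 55 + 150 − 70 = 135.00.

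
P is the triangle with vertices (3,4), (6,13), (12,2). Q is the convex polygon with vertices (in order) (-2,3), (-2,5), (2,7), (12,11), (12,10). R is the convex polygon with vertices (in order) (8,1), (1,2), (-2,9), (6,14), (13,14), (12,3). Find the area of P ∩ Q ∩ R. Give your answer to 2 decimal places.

6.86

The intersection is the polygon with vertices (7.97,9.388), (8.571,8.286), (3.6,5.8), (4.308,7.923).
By the shoelace formula its area is 6.86.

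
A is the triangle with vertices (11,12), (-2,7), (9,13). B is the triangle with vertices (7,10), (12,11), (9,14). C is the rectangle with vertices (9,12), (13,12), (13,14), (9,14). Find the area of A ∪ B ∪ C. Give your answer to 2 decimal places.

22.70

By inclusion–exclusion:
Individual areas: |A| = 11.5, |B| = 9, |C| = 8.
|A∩B| = 3.7991.
|A∩C| = 1.
|B∩C| = 2.
|A∩B∩C| = 1.
|A ∪ B ∪ C| = 28.5 − 6.7991 + 1 = 22.70.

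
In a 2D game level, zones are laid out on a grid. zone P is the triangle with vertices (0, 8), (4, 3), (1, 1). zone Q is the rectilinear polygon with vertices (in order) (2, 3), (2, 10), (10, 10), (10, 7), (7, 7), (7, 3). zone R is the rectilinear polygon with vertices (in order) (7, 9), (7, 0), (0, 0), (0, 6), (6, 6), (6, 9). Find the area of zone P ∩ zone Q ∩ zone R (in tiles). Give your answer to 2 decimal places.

The intersection is the polygon with vertices (2,3), (2,5.5), (4,3).
By the shoelace formula its area is 2.50.

2.50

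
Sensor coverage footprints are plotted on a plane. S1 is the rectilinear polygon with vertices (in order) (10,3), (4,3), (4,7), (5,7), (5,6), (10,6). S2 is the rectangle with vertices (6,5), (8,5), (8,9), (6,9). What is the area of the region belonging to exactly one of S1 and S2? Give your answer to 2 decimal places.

|S1| = 19, |S2| = 8, |S1∩S2| = 2.
|S1 △ S2| = |S1| + |S2| − 2·|S1∩S2| = 19 + 8 − 4 = 23.00.

23.00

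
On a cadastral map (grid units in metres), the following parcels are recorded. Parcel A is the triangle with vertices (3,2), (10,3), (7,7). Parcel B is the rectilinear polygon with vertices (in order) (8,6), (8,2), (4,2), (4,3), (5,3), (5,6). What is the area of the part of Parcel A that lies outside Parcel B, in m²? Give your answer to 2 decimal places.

5.16

|Parcel A| = 15.5, |Parcel A∩Parcel B| = 10.344.
|Parcel A ∖ Parcel B| = |Parcel A| − |Parcel A∩Parcel B| = 15.5 − 10.344 = 5.16.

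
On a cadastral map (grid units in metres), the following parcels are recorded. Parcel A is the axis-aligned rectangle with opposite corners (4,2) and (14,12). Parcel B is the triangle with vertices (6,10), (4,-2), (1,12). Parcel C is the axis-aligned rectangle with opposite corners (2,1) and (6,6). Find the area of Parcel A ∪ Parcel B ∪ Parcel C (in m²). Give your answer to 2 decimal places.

126.06

By inclusion–exclusion:
Individual areas: |Parcel A| = 100, |Parcel B| = 32, |Parcel C| = 20.
|Parcel A∩Parcel B| = 11.4667.
|Parcel A∩Parcel C|: x∈[4,6], y∈[2,6] → 2·4 = 8.
|Parcel B∩Parcel C| = 10.4762.
|Parcel A∩Parcel B∩Parcel C| = 4.
|Parcel A ∪ Parcel B ∪ Parcel C| = 152 − 29.9429 + 4 = 126.06.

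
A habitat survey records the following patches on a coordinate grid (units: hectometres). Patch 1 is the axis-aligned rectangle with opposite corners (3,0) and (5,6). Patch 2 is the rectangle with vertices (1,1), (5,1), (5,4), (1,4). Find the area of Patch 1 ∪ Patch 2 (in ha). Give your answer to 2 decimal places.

18.00

By inclusion–exclusion:
Individual areas: |Patch 1| = 12, |Patch 2| = 12.
|Patch 1∩Patch 2|: x∈[3,5], y∈[1,4] → 2·3 = 6.
|Patch 1 ∪ Patch 2| = 24 − 6 = 18.00.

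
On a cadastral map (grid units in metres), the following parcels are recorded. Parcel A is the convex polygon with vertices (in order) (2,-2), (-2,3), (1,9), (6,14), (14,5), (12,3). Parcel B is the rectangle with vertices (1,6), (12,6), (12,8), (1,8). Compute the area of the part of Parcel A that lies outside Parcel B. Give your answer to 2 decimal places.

114.75

|Parcel A| = 136.5, |Parcel A∩Parcel B| = 21.75.
|Parcel A ∖ Parcel B| = |Parcel A| − |Parcel A∩Parcel B| = 136.5 − 21.75 = 114.75.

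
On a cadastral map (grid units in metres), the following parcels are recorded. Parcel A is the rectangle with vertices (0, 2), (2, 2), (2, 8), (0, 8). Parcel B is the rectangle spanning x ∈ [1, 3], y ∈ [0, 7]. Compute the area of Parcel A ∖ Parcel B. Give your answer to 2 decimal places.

7.00

|Parcel A∩Parcel B|: x∈[1,2], y∈[2,7] → 1·5 = 5.
|Parcel A| = 12.
|Parcel A ∖ Parcel B| = |Parcel A| − |Parcel A∩Parcel B| = 12 − 5 = 7.00.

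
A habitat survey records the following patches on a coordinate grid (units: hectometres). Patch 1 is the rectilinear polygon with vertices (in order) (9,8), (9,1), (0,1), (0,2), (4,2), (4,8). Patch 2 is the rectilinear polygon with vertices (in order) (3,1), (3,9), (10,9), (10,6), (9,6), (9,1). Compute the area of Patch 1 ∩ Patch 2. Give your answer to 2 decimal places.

36.00

The intersection is the polygon with vertices (9,6), (9,1), (3,1), (3,2), (4,2), (4,8), (9,8).
By the shoelace formula its area is 36.00.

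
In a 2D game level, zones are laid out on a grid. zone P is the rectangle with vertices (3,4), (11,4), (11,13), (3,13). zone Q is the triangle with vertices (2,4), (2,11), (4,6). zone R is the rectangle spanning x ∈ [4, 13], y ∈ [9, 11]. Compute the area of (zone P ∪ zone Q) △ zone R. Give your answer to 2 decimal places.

|zone P ∪ zone Q| = 77.25.
|(zone P ∪ zone Q) ∩ zone R| = 14.
|(zone P ∪ zone Q) △ zone R| = 77.25 + 18 − 28 = 67.25.

67.25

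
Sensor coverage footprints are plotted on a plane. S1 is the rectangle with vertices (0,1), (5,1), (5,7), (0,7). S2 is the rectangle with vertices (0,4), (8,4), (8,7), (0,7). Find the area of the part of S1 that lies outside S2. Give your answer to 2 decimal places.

|S1∩S2|: x∈[0,5], y∈[4,7] → 5·3 = 15.
|S1| = 30.
|S1 ∖ S2| = |S1| − |S1∩S2| = 30 − 15 = 15.00.

15.00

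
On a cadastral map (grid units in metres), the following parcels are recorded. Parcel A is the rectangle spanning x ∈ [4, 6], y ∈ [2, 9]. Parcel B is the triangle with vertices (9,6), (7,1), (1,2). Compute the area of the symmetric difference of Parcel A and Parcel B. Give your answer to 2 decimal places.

|Parcel A| = 14, |Parcel B| = 16, |Parcel A∩Parcel B| = 4.
|Parcel A △ Parcel B| = |Parcel A| + |Parcel B| − 2·|Parcel A∩Parcel B| = 14 + 16 − 8 = 22.00.

22.00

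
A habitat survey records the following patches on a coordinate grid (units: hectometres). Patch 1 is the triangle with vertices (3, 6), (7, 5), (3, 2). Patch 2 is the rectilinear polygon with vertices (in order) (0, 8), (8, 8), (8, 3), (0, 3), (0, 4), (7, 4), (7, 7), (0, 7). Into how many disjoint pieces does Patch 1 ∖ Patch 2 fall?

2

Patch 1 ∖ Patch 2 splits into 2 disjoint pieces (area 5.3333, area 0.6667).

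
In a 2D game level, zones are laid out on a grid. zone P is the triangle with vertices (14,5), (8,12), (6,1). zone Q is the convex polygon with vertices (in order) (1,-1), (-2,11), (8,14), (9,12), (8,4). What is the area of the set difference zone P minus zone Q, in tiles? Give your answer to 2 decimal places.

29.82

|zone P| = 40, |zone P∩zone Q| = 10.1775.
|zone P ∖ zone Q| = |zone P| − |zone P∩zone Q| = 40 − 10.1775 = 29.82.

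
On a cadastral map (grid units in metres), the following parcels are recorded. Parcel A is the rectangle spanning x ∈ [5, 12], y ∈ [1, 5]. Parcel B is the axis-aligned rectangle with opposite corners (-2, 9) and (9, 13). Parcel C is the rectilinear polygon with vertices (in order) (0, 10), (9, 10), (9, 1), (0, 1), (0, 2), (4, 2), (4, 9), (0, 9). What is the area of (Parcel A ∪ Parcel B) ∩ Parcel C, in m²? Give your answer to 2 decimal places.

|Parcel A ∪ Parcel B| = 72.
|(Parcel A ∪ Parcel B) ∩ Parcel C| = 25.00.

25.00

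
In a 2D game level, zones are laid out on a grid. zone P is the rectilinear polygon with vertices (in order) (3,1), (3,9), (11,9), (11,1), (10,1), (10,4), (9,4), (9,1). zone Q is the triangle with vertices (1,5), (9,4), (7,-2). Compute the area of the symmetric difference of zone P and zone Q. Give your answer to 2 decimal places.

|zone P| = 61, |zone Q| = 25, |zone P∩zone Q| = 17.5595.
|zone P △ zone Q| = |zone P| + |zone Q| − 2·|zone P∩zone Q| = 61 + 25 − 35.119 = 50.88.

50.88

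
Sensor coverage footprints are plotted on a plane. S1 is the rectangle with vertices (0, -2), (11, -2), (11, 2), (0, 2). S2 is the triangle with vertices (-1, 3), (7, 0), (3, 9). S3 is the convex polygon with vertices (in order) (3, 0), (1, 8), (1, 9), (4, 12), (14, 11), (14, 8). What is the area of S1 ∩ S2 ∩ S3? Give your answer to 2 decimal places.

The intersection is the polygon with vertices (2.586,1.655), (2.5,2), (5.75,2), (4.361,0.99).
By the shoelace formula its area is 1.92.

1.92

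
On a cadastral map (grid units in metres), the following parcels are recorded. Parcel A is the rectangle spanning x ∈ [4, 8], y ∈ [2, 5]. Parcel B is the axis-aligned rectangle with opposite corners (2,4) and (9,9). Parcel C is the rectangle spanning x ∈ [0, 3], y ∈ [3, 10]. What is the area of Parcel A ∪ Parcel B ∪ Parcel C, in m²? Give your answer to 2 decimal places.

By inclusion–exclusion:
Individual areas: |Parcel A| = 12, |Parcel B| = 35, |Parcel C| = 21.
|Parcel A∩Parcel B|: x∈[4,8], y∈[4,5] → 4·1 = 4.
|Parcel A∩Parcel C| = 0 (no overlap).
|Parcel B∩Parcel C|: x∈[2,3], y∈[4,9] → 1·5 = 5.
|Parcel A∩Parcel B∩Parcel C| = 0.
|Parcel A ∪ Parcel B ∪ Parcel C| = 68 − 9 + 0 = 59.00.

59.00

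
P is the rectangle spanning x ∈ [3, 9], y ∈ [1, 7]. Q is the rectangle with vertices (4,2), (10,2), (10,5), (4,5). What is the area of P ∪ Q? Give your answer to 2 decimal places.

By inclusion–exclusion:
Individual areas: |P| = 36, |Q| = 18.
|P∩Q|: x∈[4,9], y∈[2,5] → 5·3 = 15.
|P ∪ Q| = 54 − 15 = 39.00.

39.00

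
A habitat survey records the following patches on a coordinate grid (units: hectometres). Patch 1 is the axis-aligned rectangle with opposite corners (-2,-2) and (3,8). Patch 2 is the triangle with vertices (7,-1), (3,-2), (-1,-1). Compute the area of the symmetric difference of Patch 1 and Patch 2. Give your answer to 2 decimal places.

50.00

|Patch 1| = 50, |Patch 2| = 4, |Patch 1∩Patch 2| = 2.
|Patch 1 △ Patch 2| = |Patch 1| + |Patch 2| − 2·|Patch 1∩Patch 2| = 50 + 4 − 4 = 50.00.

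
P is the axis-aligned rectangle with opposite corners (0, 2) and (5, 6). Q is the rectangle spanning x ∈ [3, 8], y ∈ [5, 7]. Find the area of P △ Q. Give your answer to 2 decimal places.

|P∩Q|: x∈[3,5], y∈[5,6] → 2·1 = 2.
|P △ Q| = |P| + |Q| − 2·|P∩Q| = 20 + 10 − 4 = 26.00.

26.00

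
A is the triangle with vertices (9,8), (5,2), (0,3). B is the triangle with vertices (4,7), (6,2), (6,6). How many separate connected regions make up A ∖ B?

2

A ∖ B splits into 2 disjoint pieces (area 4.3026, area 9.9585).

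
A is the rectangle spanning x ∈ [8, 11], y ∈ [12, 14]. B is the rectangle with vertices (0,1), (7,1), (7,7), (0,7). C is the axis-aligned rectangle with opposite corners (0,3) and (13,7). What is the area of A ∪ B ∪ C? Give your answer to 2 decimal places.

By inclusion–exclusion:
Individual areas: |A| = 6, |B| = 42, |C| = 52.
|A∩B| = 0 (no overlap).
|A∩C| = 0 (no overlap).
|B∩C|: x∈[0,7], y∈[3,7] → 7·4 = 28.
|A∩B∩C| = 0.
|A ∪ B ∪ C| = 100 − 28 + 0 = 72.00.

72.00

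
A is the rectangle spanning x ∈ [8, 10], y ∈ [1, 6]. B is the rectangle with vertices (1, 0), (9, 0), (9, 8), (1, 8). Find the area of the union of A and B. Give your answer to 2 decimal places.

By inclusion–exclusion:
Individual areas: |A| = 10, |B| = 64.
|A∩B|: x∈[8,9], y∈[1,6] → 1·5 = 5.
|A ∪ B| = 74 − 5 = 69.00.

69.00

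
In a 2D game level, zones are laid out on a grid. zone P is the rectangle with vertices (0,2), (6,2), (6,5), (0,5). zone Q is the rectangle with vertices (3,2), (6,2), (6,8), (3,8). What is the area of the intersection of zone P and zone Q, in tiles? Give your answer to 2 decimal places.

9.00

|zone P∩zone Q|: x∈[3,6], y∈[2,5] → 3·3 = 9.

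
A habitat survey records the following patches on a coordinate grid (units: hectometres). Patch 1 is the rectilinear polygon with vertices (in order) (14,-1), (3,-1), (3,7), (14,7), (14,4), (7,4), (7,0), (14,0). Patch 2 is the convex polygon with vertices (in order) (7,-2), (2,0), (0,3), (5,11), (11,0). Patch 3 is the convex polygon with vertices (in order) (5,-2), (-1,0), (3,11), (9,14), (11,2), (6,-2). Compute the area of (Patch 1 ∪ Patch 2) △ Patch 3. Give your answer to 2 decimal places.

64.30

|Patch 1 ∪ Patch 2| = 96.45.
|(Patch 1 ∪ Patch 2) ∩ Patch 3| = 76.573.
|(Patch 1 ∪ Patch 2) △ Patch 3| = 96.45 + 121 − 153.146 = 64.30.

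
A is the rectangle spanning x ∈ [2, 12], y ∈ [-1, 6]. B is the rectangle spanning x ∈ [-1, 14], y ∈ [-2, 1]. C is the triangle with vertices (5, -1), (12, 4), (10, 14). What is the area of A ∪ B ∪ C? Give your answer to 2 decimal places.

By inclusion–exclusion:
Individual areas: |A| = 70, |B| = 45, |C| = 40.
|A∩B|: x∈[2,12], y∈[-1,1] → 10·2 = 20.
|A∩C| = 22.9333.
|B∩C| = 2.1333.
|A∩B∩C| = 2.1333.
|A ∪ B ∪ C| = 155 − 45.0667 + 2.1333 = 112.07.

112.07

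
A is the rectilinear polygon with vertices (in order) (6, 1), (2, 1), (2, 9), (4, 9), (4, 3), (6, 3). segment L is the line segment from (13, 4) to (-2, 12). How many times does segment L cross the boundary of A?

2

The segment meets the boundary at (3.625,9), (4,8.8).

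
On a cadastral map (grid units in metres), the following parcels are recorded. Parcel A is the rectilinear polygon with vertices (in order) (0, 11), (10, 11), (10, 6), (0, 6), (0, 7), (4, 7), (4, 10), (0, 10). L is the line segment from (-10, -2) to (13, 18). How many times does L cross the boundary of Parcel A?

4

The segment meets the boundary at (3.8,10), (0.35,7), (0,6.696), (4.95,11).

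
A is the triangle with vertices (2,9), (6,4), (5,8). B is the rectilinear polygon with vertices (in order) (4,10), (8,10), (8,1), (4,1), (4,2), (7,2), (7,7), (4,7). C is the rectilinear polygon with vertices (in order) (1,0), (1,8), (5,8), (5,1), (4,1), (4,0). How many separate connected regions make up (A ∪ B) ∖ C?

1

(A ∪ B) ∖ C is a single connected region.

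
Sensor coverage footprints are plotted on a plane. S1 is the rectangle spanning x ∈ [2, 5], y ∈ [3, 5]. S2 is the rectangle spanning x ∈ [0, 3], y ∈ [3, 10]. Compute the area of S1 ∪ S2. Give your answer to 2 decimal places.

By inclusion–exclusion:
Individual areas: |S1| = 6, |S2| = 21.
|S1∩S2|: x∈[2,3], y∈[3,5] → 1·2 = 2.
|S1 ∪ S2| = 27 − 2 = 25.00.

25.00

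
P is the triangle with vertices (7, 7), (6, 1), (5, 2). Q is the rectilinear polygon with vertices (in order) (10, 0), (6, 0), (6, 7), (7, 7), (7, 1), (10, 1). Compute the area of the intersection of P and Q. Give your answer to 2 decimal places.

The intersection is the polygon with vertices (6,1), (6,4.5), (7,7).
By the shoelace formula its area is 1.75.

1.75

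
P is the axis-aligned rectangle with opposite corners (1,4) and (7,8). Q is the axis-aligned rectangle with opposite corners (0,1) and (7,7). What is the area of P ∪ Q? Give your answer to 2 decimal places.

By inclusion–exclusion:
Individual areas: |P| = 24, |Q| = 42.
|P∩Q|: x∈[1,7], y∈[4,7] → 6·3 = 18.
|P ∪ Q| = 66 − 18 = 48.00.

48.00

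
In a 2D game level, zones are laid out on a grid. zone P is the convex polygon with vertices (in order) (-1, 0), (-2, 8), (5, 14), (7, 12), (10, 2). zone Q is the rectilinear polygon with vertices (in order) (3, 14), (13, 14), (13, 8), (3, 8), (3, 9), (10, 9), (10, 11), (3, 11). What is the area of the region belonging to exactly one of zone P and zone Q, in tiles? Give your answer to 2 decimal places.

128.03

|zone P| = 109, |zone Q| = 46, |zone P∩zone Q| = 13.4857.
|zone P △ zone Q| = |zone P| + |zone Q| − 2·|zone P∩zone Q| = 109 + 46 − 26.9714 = 128.03.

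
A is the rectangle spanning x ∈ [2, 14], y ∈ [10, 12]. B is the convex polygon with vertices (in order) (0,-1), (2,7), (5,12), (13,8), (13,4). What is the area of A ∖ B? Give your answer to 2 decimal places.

18.80

|A| = 24, |A∩B| = 5.2.
|A ∖ B| = |A| − |A∩B| = 24 − 5.2 = 18.80.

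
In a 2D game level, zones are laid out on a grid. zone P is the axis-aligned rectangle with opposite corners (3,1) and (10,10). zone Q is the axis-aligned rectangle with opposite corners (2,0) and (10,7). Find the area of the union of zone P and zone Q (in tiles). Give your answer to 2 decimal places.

By inclusion–exclusion:
Individual areas: |zone P| = 63, |zone Q| = 56.
|zone P∩zone Q|: x∈[3,10], y∈[1,7] → 7·6 = 42.
|zone P ∪ zone Q| = 119 − 42 = 77.00.

77.00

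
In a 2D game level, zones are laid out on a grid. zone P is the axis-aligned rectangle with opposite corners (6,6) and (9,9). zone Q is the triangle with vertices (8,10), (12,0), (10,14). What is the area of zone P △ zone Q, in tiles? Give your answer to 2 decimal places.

26.10

|zone P| = 9, |zone Q| = 18, |zone P∩zone Q| = 0.45.
|zone P △ zone Q| = |zone P| + |zone Q| − 2·|zone P∩zone Q| = 9 + 18 − 0.9 = 26.10.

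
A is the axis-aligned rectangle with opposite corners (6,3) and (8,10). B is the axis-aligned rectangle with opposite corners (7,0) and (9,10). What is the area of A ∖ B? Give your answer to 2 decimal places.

7.00

|A∩B|: x∈[7,8], y∈[3,10] → 1·7 = 7.
|A| = 14.
|A ∖ B| = |A| − |A∩B| = 14 − 7 = 7.00.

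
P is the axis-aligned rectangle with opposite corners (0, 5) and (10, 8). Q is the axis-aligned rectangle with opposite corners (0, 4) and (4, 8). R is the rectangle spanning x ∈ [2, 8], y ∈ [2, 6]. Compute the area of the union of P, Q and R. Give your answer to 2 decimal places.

50.00

By inclusion–exclusion:
Individual areas: |P| = 30, |Q| = 16, |R| = 24.
|P∩Q|: x∈[0,4], y∈[5,8] → 4·3 = 12.
|P∩R|: x∈[2,8], y∈[5,6] → 6·1 = 6.
|Q∩R|: x∈[2,4], y∈[4,6] → 2·2 = 4.
|P∩Q∩R| = 2.
|P ∪ Q ∪ R| = 70 − 22 + 2 = 50.00.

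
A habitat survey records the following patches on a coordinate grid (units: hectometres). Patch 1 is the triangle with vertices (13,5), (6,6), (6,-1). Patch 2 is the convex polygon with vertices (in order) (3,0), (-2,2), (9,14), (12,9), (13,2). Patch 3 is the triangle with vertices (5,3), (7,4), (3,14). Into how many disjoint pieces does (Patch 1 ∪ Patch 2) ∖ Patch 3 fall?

(Patch 1 ∪ Patch 2) ∖ Patch 3 is a single connected region.

1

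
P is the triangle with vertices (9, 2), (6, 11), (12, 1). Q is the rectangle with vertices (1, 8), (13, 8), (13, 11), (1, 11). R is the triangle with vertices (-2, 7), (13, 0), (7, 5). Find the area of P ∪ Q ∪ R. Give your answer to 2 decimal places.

By inclusion–exclusion:
Individual areas: |P| = 12, |Q| = 36, |R| = 16.5.
|P∩Q| = 1.2.
|P∩R| = 2.188.
|Q∩R| = 0.
|P∩Q∩R| = 0.
|P ∪ Q ∪ R| = 64.5 − 3.388 + 0 = 61.11.

61.11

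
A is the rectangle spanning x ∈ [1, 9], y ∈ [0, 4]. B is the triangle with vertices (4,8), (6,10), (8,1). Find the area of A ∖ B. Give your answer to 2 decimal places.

|A| = 32, |A∩B| = 1.5714.
|A ∖ B| = |A| − |A∩B| = 32 − 1.5714 = 30.43.

30.43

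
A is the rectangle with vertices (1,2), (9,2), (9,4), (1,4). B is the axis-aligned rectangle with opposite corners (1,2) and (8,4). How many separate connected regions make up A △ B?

1

A △ B is a single connected region.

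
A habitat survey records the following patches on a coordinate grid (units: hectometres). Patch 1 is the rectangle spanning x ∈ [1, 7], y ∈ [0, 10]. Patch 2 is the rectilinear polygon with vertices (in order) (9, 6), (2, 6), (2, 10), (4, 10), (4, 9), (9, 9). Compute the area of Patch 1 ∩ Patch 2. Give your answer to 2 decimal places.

17.00

The intersection is the polygon with vertices (7,6), (2,6), (2,10), (4,10), (4,9), (7,9).
By the shoelace formula its area is 17.00.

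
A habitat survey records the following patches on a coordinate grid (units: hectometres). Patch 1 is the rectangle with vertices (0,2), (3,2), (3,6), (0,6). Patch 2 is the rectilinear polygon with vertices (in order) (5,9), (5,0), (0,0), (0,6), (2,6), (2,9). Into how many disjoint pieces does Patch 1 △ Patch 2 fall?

Patch 1 △ Patch 2 is a single connected region.

1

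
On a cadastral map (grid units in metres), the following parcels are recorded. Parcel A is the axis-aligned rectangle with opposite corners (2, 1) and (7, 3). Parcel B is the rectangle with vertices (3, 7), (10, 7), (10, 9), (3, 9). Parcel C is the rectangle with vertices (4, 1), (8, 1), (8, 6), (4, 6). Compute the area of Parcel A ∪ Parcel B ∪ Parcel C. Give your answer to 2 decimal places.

38.00

By inclusion–exclusion:
Individual areas: |Parcel A| = 10, |Parcel B| = 14, |Parcel C| = 20.
|Parcel A∩Parcel B| = 0 (no overlap).
|Parcel A∩Parcel C|: x∈[4,7], y∈[1,3] → 3·2 = 6.
|Parcel B∩Parcel C| = 0 (no overlap).
|Parcel A∩Parcel B∩Parcel C| = 0.
|Parcel A ∪ Parcel B ∪ Parcel C| = 44 − 6 + 0 = 38.00.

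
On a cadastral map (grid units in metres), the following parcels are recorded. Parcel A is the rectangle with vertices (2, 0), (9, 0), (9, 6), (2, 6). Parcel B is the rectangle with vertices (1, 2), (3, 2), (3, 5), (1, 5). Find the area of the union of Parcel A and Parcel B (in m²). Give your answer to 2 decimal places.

45.00

By inclusion–exclusion:
Individual areas: |Parcel A| = 42, |Parcel B| = 6.
|Parcel A∩Parcel B|: x∈[2,3], y∈[2,5] → 1·3 = 3.
|Parcel A ∪ Parcel B| = 48 − 3 = 45.00.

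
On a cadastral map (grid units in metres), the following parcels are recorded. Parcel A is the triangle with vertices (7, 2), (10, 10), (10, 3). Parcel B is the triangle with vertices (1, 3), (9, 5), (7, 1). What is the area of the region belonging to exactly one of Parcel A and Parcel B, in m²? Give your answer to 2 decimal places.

|Parcel A| = 10.5, |Parcel B| = 14, |Parcel A∩Parcel B| = 1.9069.
|Parcel A △ Parcel B| = |Parcel A| + |Parcel B| − 2·|Parcel A∩Parcel B| = 10.5 + 14 − 3.8138 = 20.69.

20.69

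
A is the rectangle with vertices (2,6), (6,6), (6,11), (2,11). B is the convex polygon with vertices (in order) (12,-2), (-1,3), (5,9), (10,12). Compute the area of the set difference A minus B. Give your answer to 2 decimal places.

12.20

|A| = 20, |A∩B| = 7.8.
|A ∖ B| = |A| − |A∩B| = 20 − 7.8 = 12.20.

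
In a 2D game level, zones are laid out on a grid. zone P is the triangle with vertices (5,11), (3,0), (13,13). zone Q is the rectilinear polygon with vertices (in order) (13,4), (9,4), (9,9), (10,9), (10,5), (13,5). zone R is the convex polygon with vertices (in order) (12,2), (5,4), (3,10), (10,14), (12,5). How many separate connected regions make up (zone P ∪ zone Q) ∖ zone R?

(zone P ∪ zone Q) ∖ zone R splits into 3 disjoint pieces (area 6.1357, area 2.9775, area 1).

3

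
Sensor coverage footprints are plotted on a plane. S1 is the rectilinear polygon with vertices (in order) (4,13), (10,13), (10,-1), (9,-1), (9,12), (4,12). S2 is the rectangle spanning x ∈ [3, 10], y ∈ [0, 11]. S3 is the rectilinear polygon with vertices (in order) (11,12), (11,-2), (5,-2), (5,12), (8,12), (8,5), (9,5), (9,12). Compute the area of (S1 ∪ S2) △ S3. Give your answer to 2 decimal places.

60.00

|S1 ∪ S2| = 85.
|(S1 ∪ S2) ∩ S3| = 51.
|(S1 ∪ S2) △ S3| = 85 + 77 − 102 = 60.00.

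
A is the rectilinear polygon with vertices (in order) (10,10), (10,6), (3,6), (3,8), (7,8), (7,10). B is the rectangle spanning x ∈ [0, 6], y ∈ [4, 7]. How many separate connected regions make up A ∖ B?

1

A ∖ B is a single connected region.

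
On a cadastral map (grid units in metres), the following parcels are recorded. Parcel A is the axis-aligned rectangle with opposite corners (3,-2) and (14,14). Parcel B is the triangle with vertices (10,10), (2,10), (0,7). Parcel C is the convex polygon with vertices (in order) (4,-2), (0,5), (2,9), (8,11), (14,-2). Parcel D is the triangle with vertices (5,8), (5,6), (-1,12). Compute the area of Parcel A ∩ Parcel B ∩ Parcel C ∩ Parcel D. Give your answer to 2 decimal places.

1.06

The intersection is the polygon with vertices (3.077,7.923), (3,8), (3,9.333), (4.483,8.345).
By the shoelace formula its area is 1.06.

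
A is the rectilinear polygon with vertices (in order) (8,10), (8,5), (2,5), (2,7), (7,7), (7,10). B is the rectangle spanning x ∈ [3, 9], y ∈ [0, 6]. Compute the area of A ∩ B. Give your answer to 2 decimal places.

The intersection is the polygon with vertices (8,5), (3,5), (3,6), (8,6).
By the shoelace formula its area is 5.00.

5.00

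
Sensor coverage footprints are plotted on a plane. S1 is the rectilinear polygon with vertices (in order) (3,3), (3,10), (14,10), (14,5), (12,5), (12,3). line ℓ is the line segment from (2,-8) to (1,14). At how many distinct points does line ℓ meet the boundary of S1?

The segment lies entirely outside S1 and never meets its boundary.

0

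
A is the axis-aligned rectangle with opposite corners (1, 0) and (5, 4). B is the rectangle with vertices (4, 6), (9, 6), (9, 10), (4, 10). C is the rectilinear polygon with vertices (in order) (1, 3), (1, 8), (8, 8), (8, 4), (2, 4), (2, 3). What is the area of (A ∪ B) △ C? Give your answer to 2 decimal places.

|A ∪ B| = 36.
|(A ∪ B) ∩ C| = 9.
|(A ∪ B) △ C| = 36 + 29 − 18 = 47.00.

47.00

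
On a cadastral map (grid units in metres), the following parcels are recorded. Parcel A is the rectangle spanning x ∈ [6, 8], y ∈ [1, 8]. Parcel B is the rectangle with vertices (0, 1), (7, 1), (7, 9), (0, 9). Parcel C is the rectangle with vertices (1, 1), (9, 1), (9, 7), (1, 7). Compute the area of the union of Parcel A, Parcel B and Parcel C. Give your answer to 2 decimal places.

By inclusion–exclusion:
Individual areas: |Parcel A| = 14, |Parcel B| = 56, |Parcel C| = 48.
|Parcel A∩Parcel B|: x∈[6,7], y∈[1,8] → 1·7 = 7.
|Parcel A∩Parcel C|: x∈[6,8], y∈[1,7] → 2·6 = 12.
|Parcel B∩Parcel C|: x∈[1,7], y∈[1,7] → 6·6 = 36.
|Parcel A∩Parcel B∩Parcel C| = 6.
|Parcel A ∪ Parcel B ∪ Parcel C| = 118 − 55 + 6 = 69.00.

69.00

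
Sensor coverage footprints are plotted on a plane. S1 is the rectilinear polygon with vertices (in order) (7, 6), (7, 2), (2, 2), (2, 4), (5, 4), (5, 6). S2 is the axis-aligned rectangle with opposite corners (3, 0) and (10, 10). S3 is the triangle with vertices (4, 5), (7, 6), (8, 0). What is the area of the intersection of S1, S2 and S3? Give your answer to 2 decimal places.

The intersection is the polygon with vertices (6.4,2), (4.8,4), (5,4), (5,5.333), (7,6), (7,2).
By the shoelace formula its area is 6.13.

6.13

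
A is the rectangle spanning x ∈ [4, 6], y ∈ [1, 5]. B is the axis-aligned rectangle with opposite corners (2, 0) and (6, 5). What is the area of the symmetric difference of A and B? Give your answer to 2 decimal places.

12.00

|A∩B|: x∈[4,6], y∈[1,5] → 2·4 = 8.
|A △ B| = |A| + |B| − 2·|A∩B| = 8 + 20 − 16 = 12.00.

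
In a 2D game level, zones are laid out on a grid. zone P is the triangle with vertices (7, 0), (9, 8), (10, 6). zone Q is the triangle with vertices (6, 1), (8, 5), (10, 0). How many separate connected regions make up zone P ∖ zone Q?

2

zone P ∖ zone Q splits into 2 disjoint pieces (area 0.0588, area 4.0769).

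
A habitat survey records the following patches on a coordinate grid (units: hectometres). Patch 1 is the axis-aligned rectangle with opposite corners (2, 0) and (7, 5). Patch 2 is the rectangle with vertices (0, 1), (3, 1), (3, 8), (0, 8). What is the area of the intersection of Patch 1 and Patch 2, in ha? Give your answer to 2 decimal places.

4.00

|Patch 1∩Patch 2|: x∈[2,3], y∈[1,5] → 1·4 = 4.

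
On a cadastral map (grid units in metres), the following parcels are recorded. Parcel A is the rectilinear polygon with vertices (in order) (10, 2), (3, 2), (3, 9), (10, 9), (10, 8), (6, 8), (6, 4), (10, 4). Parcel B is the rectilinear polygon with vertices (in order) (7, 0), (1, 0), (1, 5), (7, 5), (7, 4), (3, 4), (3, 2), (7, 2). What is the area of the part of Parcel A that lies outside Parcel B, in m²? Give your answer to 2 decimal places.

30.00

|Parcel A| = 33, |Parcel A∩Parcel B| = 3.
|Parcel A ∖ Parcel B| = |Parcel A| − |Parcel A∩Parcel B| = 33 − 3 = 30.00.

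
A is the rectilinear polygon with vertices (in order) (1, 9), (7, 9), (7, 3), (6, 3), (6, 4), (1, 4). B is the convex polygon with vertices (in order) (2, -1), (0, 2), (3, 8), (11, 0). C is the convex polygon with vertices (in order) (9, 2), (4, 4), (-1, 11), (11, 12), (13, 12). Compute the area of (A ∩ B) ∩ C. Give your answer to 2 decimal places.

The region (A ∩ B) ∩ C is the polygon with vertices (6.5,3), (6,3.2), (6,4), (4,4), (2.235,6.471), (3,8), (7,4), (7,3).
By the shoelace formula its area is 9.24.

9.24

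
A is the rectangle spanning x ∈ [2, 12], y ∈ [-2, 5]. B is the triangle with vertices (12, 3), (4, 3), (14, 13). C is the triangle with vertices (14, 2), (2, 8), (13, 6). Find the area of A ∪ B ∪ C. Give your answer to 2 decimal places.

By inclusion–exclusion:
Individual areas: |A| = 70, |B| = 40, |C| = 21.
|A∩B| = 14.
|A∩C| = 4.
|B∩C| = 12.4885.
|A∩B∩C| = 4.
|A ∪ B ∪ C| = 131 − 30.4885 + 4 = 104.51.

104.51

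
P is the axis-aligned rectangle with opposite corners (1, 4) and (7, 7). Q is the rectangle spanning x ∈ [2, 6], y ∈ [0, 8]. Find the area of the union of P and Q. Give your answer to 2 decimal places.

38.00

By inclusion–exclusion:
Individual areas: |P| = 18, |Q| = 32.
|P∩Q|: x∈[2,6], y∈[4,7] → 4·3 = 12.
|P ∪ Q| = 50 − 12 = 38.00.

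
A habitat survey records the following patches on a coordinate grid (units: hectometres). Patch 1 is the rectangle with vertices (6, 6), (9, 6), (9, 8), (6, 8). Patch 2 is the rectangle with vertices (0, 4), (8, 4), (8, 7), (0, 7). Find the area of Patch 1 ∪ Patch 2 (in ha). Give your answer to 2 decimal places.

28.00

By inclusion–exclusion:
Individual areas: |Patch 1| = 6, |Patch 2| = 24.
|Patch 1∩Patch 2|: x∈[6,8], y∈[6,7] → 2·1 = 2.
|Patch 1 ∪ Patch 2| = 30 − 2 = 28.00.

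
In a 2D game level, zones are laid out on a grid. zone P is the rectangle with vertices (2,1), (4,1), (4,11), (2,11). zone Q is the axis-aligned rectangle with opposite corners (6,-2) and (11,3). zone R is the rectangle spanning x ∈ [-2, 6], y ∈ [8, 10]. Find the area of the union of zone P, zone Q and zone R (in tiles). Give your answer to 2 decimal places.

By inclusion–exclusion:
Individual areas: |zone P| = 20, |zone Q| = 25, |zone R| = 16.
|zone P∩zone Q| = 0 (no overlap).
|zone P∩zone R|: x∈[2,4], y∈[8,10] → 2·2 = 4.
|zone Q∩zone R| = 0 (no overlap).
|zone P∩zone Q∩zone R| = 0.
|zone P ∪ zone Q ∪ zone R| = 61 − 4 + 0 = 57.00.

57.00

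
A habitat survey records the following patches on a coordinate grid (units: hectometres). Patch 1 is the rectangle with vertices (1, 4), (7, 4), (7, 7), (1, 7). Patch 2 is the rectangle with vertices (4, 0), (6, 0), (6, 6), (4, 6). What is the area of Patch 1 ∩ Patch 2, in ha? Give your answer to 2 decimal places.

4.00

|Patch 1∩Patch 2|: x∈[4,6], y∈[4,6] → 2·2 = 4.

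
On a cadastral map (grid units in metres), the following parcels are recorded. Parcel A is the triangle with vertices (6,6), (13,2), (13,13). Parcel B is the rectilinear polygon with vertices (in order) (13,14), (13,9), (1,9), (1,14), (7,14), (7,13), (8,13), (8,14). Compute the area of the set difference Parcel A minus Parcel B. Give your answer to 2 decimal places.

|Parcel A| = 38.5, |Parcel A∩Parcel B| = 8.
|Parcel A ∖ Parcel B| = |Parcel A| − |Parcel A∩Parcel B| = 38.5 − 8 = 30.50.

30.50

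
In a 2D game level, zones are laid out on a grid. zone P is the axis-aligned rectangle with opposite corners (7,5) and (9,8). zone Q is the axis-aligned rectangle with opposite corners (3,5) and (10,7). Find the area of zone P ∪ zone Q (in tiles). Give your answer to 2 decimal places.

16.00

By inclusion–exclusion:
Individual areas: |zone P| = 6, |zone Q| = 14.
|zone P∩zone Q|: x∈[7,9], y∈[5,7] → 2·2 = 4.
|zone P ∪ zone Q| = 20 − 4 = 16.00.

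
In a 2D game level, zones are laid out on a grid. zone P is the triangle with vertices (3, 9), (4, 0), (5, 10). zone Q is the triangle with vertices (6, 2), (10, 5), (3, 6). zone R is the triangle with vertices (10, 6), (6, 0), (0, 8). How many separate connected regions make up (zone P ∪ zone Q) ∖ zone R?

3

(zone P ∪ zone Q) ∖ zone R splits into 3 disjoint pieces (area 4.0134, area 0.3623, area 0.7775).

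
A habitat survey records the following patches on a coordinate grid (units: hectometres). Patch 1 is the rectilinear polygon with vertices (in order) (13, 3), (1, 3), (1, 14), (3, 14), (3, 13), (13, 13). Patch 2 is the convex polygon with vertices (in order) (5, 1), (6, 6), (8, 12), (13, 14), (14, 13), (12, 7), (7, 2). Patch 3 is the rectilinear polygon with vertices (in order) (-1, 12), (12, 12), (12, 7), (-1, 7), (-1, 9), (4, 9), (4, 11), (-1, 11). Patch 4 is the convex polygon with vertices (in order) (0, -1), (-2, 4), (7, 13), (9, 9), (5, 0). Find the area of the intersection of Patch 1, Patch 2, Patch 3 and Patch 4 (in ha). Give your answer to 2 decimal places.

The intersection is the polygon with vertices (6.333,7), (7.8,11.4), (9,9), (8.111,7).
By the shoelace formula its area is 6.18.

6.18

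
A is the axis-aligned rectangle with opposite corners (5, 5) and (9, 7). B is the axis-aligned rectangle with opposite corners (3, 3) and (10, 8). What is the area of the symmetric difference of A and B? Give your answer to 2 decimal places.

|A∩B|: x∈[5,9], y∈[5,7] → 4·2 = 8.
|A △ B| = |A| + |B| − 2·|A∩B| = 8 + 35 − 16 = 27.00.

27.00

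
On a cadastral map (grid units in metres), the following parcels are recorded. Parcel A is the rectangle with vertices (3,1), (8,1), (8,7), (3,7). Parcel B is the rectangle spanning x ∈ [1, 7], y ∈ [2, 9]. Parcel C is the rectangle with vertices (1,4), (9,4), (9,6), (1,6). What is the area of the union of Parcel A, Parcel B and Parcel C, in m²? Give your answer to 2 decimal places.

By inclusion–exclusion:
Individual areas: |Parcel A| = 30, |Parcel B| = 42, |Parcel C| = 16.
|Parcel A∩Parcel B|: x∈[3,7], y∈[2,7] → 4·5 = 20.
|Parcel A∩Parcel C|: x∈[3,8], y∈[4,6] → 5·2 = 10.
|Parcel B∩Parcel C|: x∈[1,7], y∈[4,6] → 6·2 = 12.
|Parcel A∩Parcel B∩Parcel C| = 8.
|Parcel A ∪ Parcel B ∪ Parcel C| = 88 − 42 + 8 = 54.00.

54.00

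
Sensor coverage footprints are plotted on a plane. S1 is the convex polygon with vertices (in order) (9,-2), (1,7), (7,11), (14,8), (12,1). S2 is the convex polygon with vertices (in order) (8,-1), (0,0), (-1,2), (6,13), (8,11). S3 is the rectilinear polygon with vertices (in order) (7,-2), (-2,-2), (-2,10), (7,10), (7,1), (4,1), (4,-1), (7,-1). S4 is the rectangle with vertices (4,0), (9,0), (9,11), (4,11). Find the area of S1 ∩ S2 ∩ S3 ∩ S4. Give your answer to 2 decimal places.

23.19

The intersection is the polygon with vertices (5.5,10), (7,10), (7,1), (6.333,1), (4,3.625), (4,9).
By the shoelace formula its area is 23.19.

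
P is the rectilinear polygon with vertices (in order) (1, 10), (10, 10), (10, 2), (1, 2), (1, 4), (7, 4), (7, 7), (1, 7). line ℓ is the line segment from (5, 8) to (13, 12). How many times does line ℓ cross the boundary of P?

1

The segment meets the boundary at (9,10).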